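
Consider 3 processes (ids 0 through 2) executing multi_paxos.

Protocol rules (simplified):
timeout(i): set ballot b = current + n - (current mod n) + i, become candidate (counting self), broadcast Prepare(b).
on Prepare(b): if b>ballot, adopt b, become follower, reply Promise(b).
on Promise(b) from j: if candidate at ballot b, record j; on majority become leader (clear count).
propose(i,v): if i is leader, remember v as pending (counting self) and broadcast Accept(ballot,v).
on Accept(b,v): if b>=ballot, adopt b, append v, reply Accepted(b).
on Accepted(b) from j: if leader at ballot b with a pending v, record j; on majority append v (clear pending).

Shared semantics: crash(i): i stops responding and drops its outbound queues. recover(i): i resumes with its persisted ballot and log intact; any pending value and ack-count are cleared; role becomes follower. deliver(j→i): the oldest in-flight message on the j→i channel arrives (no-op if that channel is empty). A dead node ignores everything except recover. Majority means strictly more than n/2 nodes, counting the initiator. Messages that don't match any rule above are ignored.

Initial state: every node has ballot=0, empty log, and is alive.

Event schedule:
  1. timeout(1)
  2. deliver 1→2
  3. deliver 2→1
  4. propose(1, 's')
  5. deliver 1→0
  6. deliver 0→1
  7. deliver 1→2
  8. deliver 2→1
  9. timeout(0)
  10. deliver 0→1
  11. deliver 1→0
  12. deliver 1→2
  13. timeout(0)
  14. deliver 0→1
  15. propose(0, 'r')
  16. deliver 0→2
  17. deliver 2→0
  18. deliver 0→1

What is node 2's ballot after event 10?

4

after 1 — timeout(1): n1:cand/b4/[-]
after 2 — deliver 1→2: n2:foll/b4/[-]
after 3 — deliver 2→1: n1:lead/b4/[-]
after 4 — propose(1,'s'): ·
after 5 — deliver 1→0: n0:foll/b4/[-]
after 6 — deliver 0→1: ·
after 7 — deliver 1→2: n2:foll/b4/[s]
after 8 — deliver 2→1: n1:lead/b4/[s]
after 9 — timeout(0): n0:cand/b6/[-]
after 10 — deliver 0→1: n1:foll/b6/[s]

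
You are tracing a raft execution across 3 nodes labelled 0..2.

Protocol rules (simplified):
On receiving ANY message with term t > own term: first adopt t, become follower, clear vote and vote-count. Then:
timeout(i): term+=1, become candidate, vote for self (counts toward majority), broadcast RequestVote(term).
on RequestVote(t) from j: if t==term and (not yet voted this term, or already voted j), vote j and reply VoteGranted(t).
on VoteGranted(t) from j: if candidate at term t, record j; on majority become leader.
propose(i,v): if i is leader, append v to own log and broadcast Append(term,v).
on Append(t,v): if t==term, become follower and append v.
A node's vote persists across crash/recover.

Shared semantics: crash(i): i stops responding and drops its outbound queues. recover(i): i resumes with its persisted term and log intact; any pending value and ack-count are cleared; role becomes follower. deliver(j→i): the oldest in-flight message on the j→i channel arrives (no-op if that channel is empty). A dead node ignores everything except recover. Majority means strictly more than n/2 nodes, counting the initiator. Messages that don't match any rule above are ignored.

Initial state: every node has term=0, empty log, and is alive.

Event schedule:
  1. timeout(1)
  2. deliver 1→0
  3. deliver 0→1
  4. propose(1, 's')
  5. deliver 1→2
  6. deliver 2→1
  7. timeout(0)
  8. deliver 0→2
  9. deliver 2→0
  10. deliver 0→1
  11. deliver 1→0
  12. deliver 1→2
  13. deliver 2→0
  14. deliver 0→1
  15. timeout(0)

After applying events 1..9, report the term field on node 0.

1. timeout(1):  <1:cand t1 ->
2. deliver 1→0:  <0:foll t1 ->
3. deliver 0→1:  <1:lead t1 ->
4. propose(1,'s'):  <1:lead t1 s>
5. deliver 1→2:  <2:foll t1 ->
6. deliver 2→1:  nop
7. timeout(0):  <0:cand t2 ->
8. deliver 0→2:  <2:foll t2 ->
9. deliver 2→0:  <0:lead t2 ->

2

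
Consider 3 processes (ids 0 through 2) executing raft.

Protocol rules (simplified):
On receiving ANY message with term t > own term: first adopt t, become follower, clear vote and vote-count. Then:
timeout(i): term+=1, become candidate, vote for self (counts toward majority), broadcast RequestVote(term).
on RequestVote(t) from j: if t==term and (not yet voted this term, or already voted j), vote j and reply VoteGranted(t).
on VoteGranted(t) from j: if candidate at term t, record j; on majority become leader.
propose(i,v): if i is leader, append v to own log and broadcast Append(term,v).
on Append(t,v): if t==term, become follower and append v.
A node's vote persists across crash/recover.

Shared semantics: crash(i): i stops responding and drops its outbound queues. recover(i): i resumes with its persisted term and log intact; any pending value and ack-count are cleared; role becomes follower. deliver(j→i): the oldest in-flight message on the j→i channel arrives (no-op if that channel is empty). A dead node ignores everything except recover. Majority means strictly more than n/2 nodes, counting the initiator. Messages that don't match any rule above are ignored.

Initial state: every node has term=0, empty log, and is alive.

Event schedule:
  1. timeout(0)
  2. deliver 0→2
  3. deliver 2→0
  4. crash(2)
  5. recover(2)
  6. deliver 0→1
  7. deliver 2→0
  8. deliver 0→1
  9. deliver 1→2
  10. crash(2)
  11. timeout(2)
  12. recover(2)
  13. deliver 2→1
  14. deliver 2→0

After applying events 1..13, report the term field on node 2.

after 1 — timeout(0): n0:cand/t1/[-]
after 2 — deliver 0→2: n2:foll/t1/[-]
after 3 — deliver 2→0: n0:lead/t1/[-]
after 4 — crash(2): n2:✗foll/t1/[-]
after 5 — recover(2): n2:foll/t1/[-]
after 6 — deliver 0→1: n1:foll/t1/[-]
after 7 — deliver 2→0: ·
after 8 — deliver 0→1: ·
after 9 — deliver 1→2: ·
after 10 — crash(2): n2:✗foll/t1/[-]
after 11 — timeout(2): ·
after 12 — recover(2): n2:foll/t1/[-]
after 13 — deliver 2→1: ·

1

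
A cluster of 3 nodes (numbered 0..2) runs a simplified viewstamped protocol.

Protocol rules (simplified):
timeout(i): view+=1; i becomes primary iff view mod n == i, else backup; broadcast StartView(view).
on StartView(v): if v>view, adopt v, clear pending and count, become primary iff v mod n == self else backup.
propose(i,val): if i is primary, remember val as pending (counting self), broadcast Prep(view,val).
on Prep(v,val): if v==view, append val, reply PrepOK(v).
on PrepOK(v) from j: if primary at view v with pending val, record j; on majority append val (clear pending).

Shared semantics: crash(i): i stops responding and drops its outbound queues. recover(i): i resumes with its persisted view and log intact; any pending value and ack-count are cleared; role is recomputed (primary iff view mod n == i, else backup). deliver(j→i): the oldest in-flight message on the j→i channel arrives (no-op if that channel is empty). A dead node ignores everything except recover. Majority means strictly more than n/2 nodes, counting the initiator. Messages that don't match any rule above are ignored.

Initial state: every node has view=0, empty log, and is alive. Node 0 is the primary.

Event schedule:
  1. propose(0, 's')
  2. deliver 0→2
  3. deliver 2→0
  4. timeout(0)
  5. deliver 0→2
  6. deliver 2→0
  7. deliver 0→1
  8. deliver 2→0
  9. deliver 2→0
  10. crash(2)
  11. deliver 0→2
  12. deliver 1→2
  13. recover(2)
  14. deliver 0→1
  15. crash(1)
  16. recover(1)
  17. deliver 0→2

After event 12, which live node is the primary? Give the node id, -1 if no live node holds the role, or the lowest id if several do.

e1 propose(0,'s'): ·
e2 deliver 0→2: 2[back,v=0,s]
e3 deliver 2→0: 0[prim,v=0,s]
e4 timeout(0): 0[back,v=1,s]
e5 deliver 0→2: 2[back,v=1,s]
e6 deliver 2→0: ·
e7 deliver 0→1: 1[back,v=0,s]
e8 deliver 2→0: ·
e9 deliver 2→0: ·
e10 crash(2): 2[✗back,v=1,s]
e11 deliver 0→2: ·
e12 deliver 1→2: ·

-1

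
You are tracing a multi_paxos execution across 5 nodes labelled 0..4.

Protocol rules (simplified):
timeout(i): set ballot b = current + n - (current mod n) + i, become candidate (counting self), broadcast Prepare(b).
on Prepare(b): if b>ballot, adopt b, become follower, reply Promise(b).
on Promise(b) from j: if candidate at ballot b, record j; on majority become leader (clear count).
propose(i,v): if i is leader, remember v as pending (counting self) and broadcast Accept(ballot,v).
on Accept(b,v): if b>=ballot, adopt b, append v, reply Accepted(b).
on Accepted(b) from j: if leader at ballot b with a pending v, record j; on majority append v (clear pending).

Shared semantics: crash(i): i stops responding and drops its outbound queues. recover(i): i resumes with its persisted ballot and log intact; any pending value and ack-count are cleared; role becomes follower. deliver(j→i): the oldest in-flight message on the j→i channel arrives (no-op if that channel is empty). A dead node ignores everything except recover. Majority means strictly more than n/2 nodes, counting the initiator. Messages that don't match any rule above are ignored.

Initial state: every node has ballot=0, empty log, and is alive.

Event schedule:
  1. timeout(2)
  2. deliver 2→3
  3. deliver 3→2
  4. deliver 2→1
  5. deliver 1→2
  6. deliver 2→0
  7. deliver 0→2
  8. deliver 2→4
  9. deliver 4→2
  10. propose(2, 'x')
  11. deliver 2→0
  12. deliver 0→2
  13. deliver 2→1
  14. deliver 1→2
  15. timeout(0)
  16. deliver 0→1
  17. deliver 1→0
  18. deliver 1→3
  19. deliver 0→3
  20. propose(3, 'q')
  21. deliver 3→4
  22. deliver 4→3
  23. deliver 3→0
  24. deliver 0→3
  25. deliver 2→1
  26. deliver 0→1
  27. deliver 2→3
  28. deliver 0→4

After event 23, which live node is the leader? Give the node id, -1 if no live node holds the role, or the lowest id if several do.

e1 timeout(2): 2[cand,b=7,-]
e2 deliver 2→3: 3[foll,b=7,-]
e3 deliver 3→2: ·
e4 deliver 2→1: 1[foll,b=7,-]
e5 deliver 1→2: 2[lead,b=7,-]
e6 deliver 2→0: 0[foll,b=7,-]
e7 deliver 0→2: ·
e8 deliver 2→4: 4[foll,b=7,-]
e9 deliver 4→2: ·
e10 propose(2,'x'): ·
e11 deliver 2→0: 0[foll,b=7,x]
e12 deliver 0→2: ·
e13 deliver 2→1: 1[foll,b=7,x]
e14 deliver 1→2: 2[lead,b=7,x]
e15 timeout(0): 0[cand,b=10,x]
e16 deliver 0→1: 1[foll,b=10,x]
e17 deliver 1→0: ·
e18 deliver 1→3: ·
e19 deliver 0→3: 3[foll,b=10,-]
e20 propose(3,'q'): ·
e21 deliver 3→4: ·
e22 deliver 4→3: ·
e23 deliver 3→0: 0[lead,b=10,x]

0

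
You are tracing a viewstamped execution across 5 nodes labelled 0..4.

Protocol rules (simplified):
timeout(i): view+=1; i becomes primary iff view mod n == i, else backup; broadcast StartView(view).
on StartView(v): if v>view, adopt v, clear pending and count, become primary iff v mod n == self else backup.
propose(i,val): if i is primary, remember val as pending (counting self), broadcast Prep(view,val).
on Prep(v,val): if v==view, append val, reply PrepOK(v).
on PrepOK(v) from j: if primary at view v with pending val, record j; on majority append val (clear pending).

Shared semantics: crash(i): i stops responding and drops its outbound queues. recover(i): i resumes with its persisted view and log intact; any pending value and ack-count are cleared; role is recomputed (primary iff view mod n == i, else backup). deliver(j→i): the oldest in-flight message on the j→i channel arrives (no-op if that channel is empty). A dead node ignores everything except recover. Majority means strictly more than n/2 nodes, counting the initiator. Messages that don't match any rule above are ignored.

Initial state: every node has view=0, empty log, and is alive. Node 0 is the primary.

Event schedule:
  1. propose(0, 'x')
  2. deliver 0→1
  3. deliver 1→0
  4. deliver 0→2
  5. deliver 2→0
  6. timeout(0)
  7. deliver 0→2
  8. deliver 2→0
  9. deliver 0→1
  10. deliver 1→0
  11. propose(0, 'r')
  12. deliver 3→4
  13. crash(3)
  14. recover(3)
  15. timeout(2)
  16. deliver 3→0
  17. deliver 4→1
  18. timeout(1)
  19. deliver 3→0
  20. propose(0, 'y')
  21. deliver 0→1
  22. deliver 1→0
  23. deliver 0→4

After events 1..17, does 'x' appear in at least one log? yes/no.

yes

after 1 — propose(0,'x'): ·
after 2 — deliver 0→1: n1:back/v0/[x]
after 3 — deliver 1→0: ·
after 4 — deliver 0→2: n2:back/v0/[x]
after 5 — deliver 2→0: n0:prim/v0/[x]
after 6 — timeout(0): n0:back/v1/[x]
after 7 — deliver 0→2: n2:back/v1/[x]
after 8 — deliver 2→0: ·
after 9 — deliver 0→1: n1:prim/v1/[x]
after 10 — deliver 1→0: ·
after 11 — propose(0,'r'): ·
after 12 — deliver 3→4: ·
after 13 — crash(3): n3:✗back/v0/[-]
after 14 — recover(3): n3:back/v0/[-]
after 15 — timeout(2): n2:prim/v2/[x]
after 16 — deliver 3→0: ·
after 17 — deliver 4→1: ·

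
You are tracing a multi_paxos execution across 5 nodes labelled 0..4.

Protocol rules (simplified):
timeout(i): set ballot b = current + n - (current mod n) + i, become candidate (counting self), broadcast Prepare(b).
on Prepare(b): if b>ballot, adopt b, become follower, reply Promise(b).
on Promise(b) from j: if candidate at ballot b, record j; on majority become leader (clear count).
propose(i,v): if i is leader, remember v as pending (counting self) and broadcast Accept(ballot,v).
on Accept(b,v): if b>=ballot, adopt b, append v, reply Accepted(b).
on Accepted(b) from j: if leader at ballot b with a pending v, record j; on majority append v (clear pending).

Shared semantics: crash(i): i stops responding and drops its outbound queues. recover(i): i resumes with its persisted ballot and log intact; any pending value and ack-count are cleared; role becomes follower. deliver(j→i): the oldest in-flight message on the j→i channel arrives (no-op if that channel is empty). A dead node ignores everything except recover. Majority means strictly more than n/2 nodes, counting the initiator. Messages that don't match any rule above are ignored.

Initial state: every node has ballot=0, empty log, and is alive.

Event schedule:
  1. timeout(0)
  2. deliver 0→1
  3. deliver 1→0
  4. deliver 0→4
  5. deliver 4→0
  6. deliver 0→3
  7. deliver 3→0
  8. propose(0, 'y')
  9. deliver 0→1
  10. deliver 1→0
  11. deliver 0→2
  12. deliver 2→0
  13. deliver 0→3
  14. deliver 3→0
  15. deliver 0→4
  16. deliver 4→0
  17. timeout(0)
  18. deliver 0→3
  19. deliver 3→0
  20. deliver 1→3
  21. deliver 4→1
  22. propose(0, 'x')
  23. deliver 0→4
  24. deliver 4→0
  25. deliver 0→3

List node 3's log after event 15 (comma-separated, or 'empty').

e1 timeout(0): 0[cand,b=5,-]
e2 deliver 0→1: 1[foll,b=5,-]
e3 deliver 1→0: ·
e4 deliver 0→4: 4[foll,b=5,-]
e5 deliver 4→0: 0[lead,b=5,-]
e6 deliver 0→3: 3[foll,b=5,-]
e7 deliver 3→0: ·
e8 propose(0,'y'): ·
e9 deliver 0→1: 1[foll,b=5,y]
e10 deliver 1→0: ·
e11 deliver 0→2: 2[foll,b=5,-]
e12 deliver 2→0: ·
e13 deliver 0→3: 3[foll,b=5,y]
e14 deliver 3→0: 0[lead,b=5,y]
e15 deliver 0→4: 4[foll,b=5,y]

y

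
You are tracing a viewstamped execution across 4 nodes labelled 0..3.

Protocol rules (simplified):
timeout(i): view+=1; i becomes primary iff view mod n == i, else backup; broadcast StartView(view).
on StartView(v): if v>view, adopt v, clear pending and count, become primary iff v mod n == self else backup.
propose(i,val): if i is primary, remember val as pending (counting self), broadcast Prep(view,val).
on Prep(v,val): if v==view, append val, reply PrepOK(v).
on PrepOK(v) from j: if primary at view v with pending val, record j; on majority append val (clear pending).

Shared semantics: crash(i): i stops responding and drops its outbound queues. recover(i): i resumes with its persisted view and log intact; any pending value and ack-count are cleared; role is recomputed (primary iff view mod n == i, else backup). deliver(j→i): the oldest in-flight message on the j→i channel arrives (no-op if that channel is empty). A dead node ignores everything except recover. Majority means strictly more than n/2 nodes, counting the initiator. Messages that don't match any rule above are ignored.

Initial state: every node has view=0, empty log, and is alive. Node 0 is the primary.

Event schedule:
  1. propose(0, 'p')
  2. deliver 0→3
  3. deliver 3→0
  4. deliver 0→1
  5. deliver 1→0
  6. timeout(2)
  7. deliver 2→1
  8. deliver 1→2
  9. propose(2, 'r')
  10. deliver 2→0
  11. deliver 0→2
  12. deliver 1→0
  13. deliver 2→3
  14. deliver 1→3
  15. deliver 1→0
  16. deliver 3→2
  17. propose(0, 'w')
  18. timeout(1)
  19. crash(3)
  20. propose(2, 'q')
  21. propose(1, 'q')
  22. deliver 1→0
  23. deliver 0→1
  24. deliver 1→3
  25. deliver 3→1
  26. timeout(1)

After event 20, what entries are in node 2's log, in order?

empty

e1 propose(0,'p'): ·
e2 deliver 0→3: 3[back,v=0,p]
e3 deliver 3→0: ·
e4 deliver 0→1: 1[back,v=0,p]
e5 deliver 1→0: 0[prim,v=0,p]
e6 timeout(2): 2[back,v=1,-]
e7 deliver 2→1: 1[prim,v=1,p]
e8 deliver 1→2: ·
e9 propose(2,'r'): ·
e10 deliver 2→0: 0[back,v=1,p]
e11 deliver 0→2: ·
e12 deliver 1→0: ·
e13 deliver 2→3: 3[back,v=1,p]
e14 deliver 1→3: ·
e15 deliver 1→0: ·
e16 deliver 3→2: ·
e17 propose(0,'w'): ·
e18 timeout(1): 1[back,v=2,p]
e19 crash(3): 3[✗back,v=1,p]
e20 propose(2,'q'): ·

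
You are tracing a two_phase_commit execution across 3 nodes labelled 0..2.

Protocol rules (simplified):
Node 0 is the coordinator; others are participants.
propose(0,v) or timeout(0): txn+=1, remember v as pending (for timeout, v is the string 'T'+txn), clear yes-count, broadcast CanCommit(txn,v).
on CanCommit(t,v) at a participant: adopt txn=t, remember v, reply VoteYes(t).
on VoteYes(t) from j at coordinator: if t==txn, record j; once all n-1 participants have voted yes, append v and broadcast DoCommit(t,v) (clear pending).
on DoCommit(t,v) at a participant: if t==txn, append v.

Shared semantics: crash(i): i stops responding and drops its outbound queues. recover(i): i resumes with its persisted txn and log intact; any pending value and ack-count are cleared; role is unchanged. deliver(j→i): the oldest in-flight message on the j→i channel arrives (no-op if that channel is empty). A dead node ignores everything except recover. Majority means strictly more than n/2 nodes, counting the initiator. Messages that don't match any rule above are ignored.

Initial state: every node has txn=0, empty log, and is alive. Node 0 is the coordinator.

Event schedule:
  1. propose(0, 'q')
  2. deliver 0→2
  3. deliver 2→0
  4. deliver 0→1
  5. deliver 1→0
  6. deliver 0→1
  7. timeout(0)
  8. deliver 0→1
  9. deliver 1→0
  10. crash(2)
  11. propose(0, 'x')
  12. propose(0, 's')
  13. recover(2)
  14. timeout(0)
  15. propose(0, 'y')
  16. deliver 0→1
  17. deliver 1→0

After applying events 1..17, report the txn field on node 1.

3

[1] propose(0,'q') → N0(coor t1 [-])
[2] deliver 0→2 → N2(part t1 [-])
[3] deliver 2→0 → ∅
[4] deliver 0→1 → N1(part t1 [-])
[5] deliver 1→0 → N0(coor t1 [q])
[6] deliver 0→1 → N1(part t1 [q])
[7] timeout(0) → N0(coor t2 [q])
[8] deliver 0→1 → N1(part t2 [q])
[9] deliver 1→0 → ∅
[10] crash(2) → N2(✗part t1 [-])
[11] propose(0,'x') → N0(coor t3 [q])
[12] propose(0,'s') → N0(coor t4 [q])
[13] recover(2) → N2(part t1 [-])
[14] timeout(0) → N0(coor t5 [q])
[15] propose(0,'y') → N0(coor t6 [q])
[16] deliver 0→1 → N1(part t3 [q])
[17] deliver 1→0 → ∅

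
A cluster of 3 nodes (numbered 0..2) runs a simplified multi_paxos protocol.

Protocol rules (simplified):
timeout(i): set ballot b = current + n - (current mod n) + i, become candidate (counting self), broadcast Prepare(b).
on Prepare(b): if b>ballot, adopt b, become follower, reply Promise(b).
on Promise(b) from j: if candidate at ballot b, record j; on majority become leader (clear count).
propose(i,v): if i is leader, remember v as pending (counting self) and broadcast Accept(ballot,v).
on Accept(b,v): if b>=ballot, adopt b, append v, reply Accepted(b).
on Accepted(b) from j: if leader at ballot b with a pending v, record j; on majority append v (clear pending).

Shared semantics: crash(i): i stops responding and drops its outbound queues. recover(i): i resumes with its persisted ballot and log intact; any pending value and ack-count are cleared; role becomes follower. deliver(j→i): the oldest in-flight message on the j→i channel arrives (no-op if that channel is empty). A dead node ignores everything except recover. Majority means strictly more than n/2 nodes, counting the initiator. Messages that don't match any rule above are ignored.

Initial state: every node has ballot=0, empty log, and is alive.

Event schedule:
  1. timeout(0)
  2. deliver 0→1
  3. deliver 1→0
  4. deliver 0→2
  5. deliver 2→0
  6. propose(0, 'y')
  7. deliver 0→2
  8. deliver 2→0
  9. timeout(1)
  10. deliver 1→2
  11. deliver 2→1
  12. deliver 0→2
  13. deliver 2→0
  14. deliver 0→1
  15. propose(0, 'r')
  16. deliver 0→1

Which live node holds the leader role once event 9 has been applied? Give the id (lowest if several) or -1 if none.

[1] timeout(0) → N0(cand b3 [-])
[2] deliver 0→1 → N1(foll b3 [-])
[3] deliver 1→0 → N0(lead b3 [-])
[4] deliver 0→2 → N2(foll b3 [-])
[5] deliver 2→0 → ∅
[6] propose(0,'y') → ∅
[7] deliver 0→2 → N2(foll b3 [y])
[8] deliver 2→0 → N0(lead b3 [y])
[9] timeout(1) → N1(cand b7 [-])

0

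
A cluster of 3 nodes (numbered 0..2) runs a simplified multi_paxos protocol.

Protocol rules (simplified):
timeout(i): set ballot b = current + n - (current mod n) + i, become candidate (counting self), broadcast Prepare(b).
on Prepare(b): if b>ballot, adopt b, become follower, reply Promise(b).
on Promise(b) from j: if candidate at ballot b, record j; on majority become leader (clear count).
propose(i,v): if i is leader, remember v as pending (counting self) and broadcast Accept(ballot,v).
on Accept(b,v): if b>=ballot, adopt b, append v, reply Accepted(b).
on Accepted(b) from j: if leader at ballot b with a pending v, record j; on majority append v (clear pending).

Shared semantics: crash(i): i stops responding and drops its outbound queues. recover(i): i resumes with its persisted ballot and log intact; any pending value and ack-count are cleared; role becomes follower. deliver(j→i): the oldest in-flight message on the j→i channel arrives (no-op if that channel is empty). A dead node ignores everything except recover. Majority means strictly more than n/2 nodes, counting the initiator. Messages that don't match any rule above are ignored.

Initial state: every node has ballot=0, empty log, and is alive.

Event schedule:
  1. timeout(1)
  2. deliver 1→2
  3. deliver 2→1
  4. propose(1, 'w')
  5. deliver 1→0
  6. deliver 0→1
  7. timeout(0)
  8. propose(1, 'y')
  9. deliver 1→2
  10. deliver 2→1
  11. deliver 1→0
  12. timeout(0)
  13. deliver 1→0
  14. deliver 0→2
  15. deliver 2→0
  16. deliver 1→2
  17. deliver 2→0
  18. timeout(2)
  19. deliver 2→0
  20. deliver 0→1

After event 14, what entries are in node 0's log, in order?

1. timeout(1):  <1:cand b4 ->
2. deliver 1→2:  <2:foll b4 ->
3. deliver 2→1:  <1:lead b4 ->
4. propose(1,'w'):  nop
5. deliver 1→0:  <0:foll b4 ->
6. deliver 0→1:  nop
7. timeout(0):  <0:cand b6 ->
8. propose(1,'y'):  nop
9. deliver 1→2:  <2:foll b4 w>
10. deliver 2→1:  <1:lead b4 y>
11. deliver 1→0:  nop
12. timeout(0):  <0:cand b9 ->
13. deliver 1→0:  nop
14. deliver 0→2:  <2:foll b6 w>

empty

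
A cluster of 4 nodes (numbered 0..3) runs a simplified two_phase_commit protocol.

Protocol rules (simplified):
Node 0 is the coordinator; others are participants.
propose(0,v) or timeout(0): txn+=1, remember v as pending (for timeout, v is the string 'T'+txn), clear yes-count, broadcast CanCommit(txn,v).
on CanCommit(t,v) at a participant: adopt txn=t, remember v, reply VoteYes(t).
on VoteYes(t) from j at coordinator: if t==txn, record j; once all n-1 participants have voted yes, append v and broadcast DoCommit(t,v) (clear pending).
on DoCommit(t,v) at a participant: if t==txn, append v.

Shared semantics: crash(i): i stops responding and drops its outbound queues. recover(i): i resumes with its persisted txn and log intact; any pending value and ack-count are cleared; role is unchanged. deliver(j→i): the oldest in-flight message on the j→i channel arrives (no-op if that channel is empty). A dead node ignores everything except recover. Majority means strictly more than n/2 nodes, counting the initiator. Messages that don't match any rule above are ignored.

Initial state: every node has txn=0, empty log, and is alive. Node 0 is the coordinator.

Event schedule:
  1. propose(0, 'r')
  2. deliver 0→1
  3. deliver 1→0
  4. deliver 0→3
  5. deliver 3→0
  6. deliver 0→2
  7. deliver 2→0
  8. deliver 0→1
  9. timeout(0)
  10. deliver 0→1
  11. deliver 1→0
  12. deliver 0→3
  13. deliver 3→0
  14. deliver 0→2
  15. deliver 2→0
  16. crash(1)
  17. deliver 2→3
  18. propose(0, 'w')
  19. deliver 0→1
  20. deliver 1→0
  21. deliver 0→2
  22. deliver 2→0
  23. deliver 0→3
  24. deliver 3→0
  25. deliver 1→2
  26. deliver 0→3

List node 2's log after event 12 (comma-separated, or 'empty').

step 1 propose(0,'r'): 0={coor,t=1,log=-}
step 2 deliver 0→1: 1={part,t=1,log=-}
step 3 deliver 1→0: —
step 4 deliver 0→3: 3={part,t=1,log=-}
step 5 deliver 3→0: —
step 6 deliver 0→2: 2={part,t=1,log=-}
step 7 deliver 2→0: 0={coor,t=1,log=r}
step 8 deliver 0→1: 1={part,t=1,log=r}
step 9 timeout(0): 0={coor,t=2,log=r}
step 10 deliver 0→1: 1={part,t=2,log=r}
step 11 deliver 1→0: —
step 12 deliver 0→3: 3={part,t=1,log=r}

empty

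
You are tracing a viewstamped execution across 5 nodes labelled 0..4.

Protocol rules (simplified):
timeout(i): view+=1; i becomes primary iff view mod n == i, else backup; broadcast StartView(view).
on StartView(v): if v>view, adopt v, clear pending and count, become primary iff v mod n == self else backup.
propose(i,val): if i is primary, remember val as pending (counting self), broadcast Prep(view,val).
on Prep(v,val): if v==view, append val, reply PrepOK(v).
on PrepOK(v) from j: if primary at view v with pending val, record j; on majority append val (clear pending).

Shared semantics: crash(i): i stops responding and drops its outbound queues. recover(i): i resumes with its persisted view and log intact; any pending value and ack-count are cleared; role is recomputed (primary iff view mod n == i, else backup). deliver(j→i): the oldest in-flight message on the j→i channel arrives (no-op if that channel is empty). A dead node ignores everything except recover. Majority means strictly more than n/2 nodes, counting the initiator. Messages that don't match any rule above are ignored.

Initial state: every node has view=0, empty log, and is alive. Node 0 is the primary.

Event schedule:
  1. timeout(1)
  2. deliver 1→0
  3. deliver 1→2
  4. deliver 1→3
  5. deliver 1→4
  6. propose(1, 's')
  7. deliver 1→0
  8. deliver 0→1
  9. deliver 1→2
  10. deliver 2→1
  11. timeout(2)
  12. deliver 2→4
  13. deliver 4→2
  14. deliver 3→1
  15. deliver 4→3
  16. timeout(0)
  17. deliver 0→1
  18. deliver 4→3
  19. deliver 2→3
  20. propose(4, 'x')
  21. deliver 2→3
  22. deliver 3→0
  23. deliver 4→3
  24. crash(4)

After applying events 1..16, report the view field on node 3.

step 1 timeout(1): 1={prim,v=1,log=-}
step 2 deliver 1→0: 0={back,v=1,log=-}
step 3 deliver 1→2: 2={back,v=1,log=-}
step 4 deliver 1→3: 3={back,v=1,log=-}
step 5 deliver 1→4: 4={back,v=1,log=-}
step 6 propose(1,'s'): —
step 7 deliver 1→0: 0={back,v=1,log=s}
step 8 deliver 0→1: —
step 9 deliver 1→2: 2={back,v=1,log=s}
step 10 deliver 2→1: 1={prim,v=1,log=s}
step 11 timeout(2): 2={prim,v=2,log=s}
step 12 deliver 2→4: 4={back,v=2,log=-}
step 13 deliver 4→2: —
step 14 deliver 3→1: —
step 15 deliver 4→3: —
step 16 timeout(0): 0={back,v=2,log=s}

1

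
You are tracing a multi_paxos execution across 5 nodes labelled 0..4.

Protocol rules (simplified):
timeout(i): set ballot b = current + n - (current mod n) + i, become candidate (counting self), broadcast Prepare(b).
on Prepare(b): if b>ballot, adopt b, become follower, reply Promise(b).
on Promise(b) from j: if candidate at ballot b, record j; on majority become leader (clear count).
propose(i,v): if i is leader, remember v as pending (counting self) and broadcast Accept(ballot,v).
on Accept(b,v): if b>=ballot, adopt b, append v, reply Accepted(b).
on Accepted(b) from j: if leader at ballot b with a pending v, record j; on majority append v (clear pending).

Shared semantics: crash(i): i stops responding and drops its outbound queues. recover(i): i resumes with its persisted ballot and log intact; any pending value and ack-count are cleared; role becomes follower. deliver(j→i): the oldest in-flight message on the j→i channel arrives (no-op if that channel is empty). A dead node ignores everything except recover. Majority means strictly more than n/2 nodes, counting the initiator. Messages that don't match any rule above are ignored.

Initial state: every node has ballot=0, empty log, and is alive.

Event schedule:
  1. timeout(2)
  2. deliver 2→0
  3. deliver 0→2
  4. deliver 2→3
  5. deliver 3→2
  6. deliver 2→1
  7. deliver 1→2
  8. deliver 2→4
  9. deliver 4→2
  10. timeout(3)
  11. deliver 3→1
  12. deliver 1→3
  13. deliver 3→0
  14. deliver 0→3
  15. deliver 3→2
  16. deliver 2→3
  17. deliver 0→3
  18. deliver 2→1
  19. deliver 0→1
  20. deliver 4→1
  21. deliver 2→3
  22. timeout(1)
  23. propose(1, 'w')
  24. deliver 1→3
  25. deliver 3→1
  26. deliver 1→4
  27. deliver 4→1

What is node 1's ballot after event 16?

step 1 timeout(2): 2={cand,b=7,log=-}
step 2 deliver 2→0: 0={foll,b=7,log=-}
step 3 deliver 0→2: —
step 4 deliver 2→3: 3={foll,b=7,log=-}
step 5 deliver 3→2: 2={lead,b=7,log=-}
step 6 deliver 2→1: 1={foll,b=7,log=-}
step 7 deliver 1→2: —
step 8 deliver 2→4: 4={foll,b=7,log=-}
step 9 deliver 4→2: —
step 10 timeout(3): 3={cand,b=13,log=-}
step 11 deliver 3→1: 1={foll,b=13,log=-}
step 12 deliver 1→3: —
step 13 deliver 3→0: 0={foll,b=13,log=-}
step 14 deliver 0→3: 3={lead,b=13,log=-}
step 15 deliver 3→2: 2={foll,b=13,log=-}
step 16 deliver 2→3: —

13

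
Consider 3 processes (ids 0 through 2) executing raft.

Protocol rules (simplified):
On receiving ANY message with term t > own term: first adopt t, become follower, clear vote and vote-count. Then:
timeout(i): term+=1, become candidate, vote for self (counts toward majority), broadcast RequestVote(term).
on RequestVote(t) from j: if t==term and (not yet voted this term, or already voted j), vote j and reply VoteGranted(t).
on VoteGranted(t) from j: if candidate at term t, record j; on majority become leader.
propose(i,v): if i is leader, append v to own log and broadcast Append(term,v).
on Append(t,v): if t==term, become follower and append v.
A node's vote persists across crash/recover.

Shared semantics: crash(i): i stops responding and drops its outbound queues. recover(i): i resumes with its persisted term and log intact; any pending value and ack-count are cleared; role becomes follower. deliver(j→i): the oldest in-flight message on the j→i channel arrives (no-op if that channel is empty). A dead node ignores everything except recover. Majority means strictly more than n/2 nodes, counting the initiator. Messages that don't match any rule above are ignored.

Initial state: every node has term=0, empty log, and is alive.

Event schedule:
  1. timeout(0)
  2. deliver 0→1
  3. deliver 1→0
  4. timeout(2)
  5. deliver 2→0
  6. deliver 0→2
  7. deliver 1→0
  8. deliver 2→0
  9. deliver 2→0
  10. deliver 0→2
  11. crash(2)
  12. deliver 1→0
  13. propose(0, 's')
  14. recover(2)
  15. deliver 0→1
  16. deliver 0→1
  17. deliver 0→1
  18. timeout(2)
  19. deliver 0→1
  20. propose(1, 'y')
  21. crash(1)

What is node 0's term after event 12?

1

1. timeout(0):  <0:cand t1 ->
2. deliver 0→1:  <1:foll t1 ->
3. deliver 1→0:  <0:lead t1 ->
4. timeout(2):  <2:cand t1 ->
5. deliver 2→0:  nop
6. deliver 0→2:  nop
7. deliver 1→0:  nop
8. deliver 2→0:  nop
9. deliver 2→0:  nop
10. deliver 0→2:  nop
11. crash(2):  <2:✗cand t1 ->
12. deliver 1→0:  nop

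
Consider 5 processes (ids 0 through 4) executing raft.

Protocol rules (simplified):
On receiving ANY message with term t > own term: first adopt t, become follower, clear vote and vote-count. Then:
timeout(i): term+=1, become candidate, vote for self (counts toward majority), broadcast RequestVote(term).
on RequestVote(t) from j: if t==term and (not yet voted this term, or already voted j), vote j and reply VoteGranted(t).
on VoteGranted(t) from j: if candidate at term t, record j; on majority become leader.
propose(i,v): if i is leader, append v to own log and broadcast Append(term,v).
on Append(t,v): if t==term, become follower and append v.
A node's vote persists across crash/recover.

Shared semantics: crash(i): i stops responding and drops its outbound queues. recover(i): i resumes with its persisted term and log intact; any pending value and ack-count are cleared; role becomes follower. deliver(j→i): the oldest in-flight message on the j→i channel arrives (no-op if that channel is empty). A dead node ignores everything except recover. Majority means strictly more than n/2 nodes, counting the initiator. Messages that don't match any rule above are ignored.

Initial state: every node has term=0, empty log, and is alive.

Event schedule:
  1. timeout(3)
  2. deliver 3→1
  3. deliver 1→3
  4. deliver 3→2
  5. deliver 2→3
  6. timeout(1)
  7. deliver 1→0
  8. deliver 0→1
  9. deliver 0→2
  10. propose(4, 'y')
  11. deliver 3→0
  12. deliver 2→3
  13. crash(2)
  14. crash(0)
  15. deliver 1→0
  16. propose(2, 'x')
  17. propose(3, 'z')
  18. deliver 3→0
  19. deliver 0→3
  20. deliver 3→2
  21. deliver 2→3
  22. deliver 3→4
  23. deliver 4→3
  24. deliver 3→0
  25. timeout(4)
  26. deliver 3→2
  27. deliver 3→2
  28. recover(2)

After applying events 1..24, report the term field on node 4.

after 1 — timeout(3): n3:cand/t1/[-]
after 2 — deliver 3→1: n1:foll/t1/[-]
after 3 — deliver 1→3: ·
after 4 — deliver 3→2: n2:foll/t1/[-]
after 5 — deliver 2→3: n3:lead/t1/[-]
after 6 — timeout(1): n1:cand/t2/[-]
after 7 — deliver 1→0: n0:foll/t2/[-]
after 8 — deliver 0→1: ·
after 9 — deliver 0→2: ·
after 10 — propose(4,'y'): ·
after 11 — deliver 3→0: ·
after 12 — deliver 2→3: ·
after 13 — crash(2): n2:✗foll/t1/[-]
after 14 — crash(0): n0:✗foll/t2/[-]
after 15 — deliver 1→0: ·
after 16 — propose(2,'x'): ·
after 17 — propose(3,'z'): n3:lead/t1/[z]
after 18 — deliver 3→0: ·
after 19 — deliver 0→3: ·
after 20 — deliver 3→2: ·
after 21 — deliver 2→3: ·
after 22 — deliver 3→4: n4:foll/t1/[-]
after 23 — deliver 4→3: ·
after 24 — deliver 3→0: ·

1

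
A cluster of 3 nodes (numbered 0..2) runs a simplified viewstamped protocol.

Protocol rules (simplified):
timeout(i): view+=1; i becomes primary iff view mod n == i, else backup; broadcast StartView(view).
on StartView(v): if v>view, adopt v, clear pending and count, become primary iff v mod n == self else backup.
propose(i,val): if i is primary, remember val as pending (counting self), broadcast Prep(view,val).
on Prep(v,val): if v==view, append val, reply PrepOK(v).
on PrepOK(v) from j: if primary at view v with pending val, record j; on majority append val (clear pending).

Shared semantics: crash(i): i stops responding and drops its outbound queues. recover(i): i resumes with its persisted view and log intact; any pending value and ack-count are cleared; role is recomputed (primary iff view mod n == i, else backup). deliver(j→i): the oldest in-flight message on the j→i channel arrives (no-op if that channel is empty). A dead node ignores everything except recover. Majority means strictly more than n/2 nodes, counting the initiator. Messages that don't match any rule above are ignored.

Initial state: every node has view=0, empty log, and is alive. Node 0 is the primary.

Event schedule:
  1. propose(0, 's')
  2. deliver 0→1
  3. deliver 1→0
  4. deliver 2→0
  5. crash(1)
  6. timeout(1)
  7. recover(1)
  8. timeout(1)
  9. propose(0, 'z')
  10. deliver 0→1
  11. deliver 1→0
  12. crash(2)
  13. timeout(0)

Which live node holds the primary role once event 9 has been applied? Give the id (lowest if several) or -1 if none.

step 1 propose(0,'s'): —
step 2 deliver 0→1: 1={back,v=0,log=s}
step 3 deliver 1→0: 0={prim,v=0,log=s}
step 4 deliver 2→0: —
step 5 crash(1): 1={✗back,v=0,log=s}
step 6 timeout(1): —
step 7 recover(1): 1={back,v=0,log=s}
step 8 timeout(1): 1={prim,v=1,log=s}
step 9 propose(0,'z'): —

0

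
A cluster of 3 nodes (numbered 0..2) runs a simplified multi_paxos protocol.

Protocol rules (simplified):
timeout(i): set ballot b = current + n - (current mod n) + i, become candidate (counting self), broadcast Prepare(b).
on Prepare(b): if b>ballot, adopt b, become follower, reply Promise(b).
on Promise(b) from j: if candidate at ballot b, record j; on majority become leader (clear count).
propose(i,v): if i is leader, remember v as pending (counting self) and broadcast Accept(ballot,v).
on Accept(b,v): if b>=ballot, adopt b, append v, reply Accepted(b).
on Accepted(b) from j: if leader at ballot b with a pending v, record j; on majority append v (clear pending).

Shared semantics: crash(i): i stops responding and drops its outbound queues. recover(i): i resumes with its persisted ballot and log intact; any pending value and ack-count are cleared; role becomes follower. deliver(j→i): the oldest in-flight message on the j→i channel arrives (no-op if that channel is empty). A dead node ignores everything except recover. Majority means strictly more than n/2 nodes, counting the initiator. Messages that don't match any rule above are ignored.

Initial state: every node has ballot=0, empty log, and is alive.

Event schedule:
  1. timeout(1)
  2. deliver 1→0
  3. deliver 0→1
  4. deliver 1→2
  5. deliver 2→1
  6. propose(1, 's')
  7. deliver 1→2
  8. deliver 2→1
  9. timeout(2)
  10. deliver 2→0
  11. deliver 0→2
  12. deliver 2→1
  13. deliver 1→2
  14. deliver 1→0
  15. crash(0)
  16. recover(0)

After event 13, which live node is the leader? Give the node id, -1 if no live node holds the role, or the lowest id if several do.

2

after 1 — timeout(1): n1:cand/b4/[-]
after 2 — deliver 1→0: n0:foll/b4/[-]
after 3 — deliver 0→1: n1:lead/b4/[-]
after 4 — deliver 1→2: n2:foll/b4/[-]
after 5 — deliver 2→1: ·
after 6 — propose(1,'s'): ·
after 7 — deliver 1→2: n2:foll/b4/[s]
after 8 — deliver 2→1: n1:lead/b4/[s]
after 9 — timeout(2): n2:cand/b8/[s]
after 10 — deliver 2→0: n0:foll/b8/[-]
after 11 — deliver 0→2: n2:lead/b8/[s]
after 12 — deliver 2→1: n1:foll/b8/[s]
after 13 — deliver 1→2: ·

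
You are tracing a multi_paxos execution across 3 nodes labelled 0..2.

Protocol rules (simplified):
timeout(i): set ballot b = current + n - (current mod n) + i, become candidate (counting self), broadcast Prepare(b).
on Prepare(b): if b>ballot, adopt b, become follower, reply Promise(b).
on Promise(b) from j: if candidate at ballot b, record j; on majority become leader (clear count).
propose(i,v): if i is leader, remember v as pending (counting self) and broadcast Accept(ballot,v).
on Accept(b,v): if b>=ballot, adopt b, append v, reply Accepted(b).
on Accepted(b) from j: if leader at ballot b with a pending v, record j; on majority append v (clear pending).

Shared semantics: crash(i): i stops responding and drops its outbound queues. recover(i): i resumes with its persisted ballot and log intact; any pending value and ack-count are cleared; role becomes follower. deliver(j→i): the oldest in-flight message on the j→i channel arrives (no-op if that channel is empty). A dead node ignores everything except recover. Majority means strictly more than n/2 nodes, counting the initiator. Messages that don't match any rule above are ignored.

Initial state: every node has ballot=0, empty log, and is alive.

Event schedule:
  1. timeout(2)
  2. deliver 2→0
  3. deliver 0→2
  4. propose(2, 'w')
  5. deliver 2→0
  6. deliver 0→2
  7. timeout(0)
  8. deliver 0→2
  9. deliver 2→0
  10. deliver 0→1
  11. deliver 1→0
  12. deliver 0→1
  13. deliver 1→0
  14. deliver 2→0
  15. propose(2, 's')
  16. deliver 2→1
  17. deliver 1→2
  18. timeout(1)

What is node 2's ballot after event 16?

1. timeout(2):  <2:cand b5 ->
2. deliver 2→0:  <0:foll b5 ->
3. deliver 0→2:  <2:lead b5 ->
4. propose(2,'w'):  nop
5. deliver 2→0:  <0:foll b5 w>
6. deliver 0→2:  <2:lead b5 w>
7. timeout(0):  <0:cand b6 w>
8. deliver 0→2:  <2:foll b6 w>
9. deliver 2→0:  <0:lead b6 w>
10. deliver 0→1:  <1:foll b6 ->
11. deliver 1→0:  nop
12. deliver 0→1:  nop
13. deliver 1→0:  nop
14. deliver 2→0:  nop
15. propose(2,'s'):  nop
16. deliver 2→1:  nop

6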